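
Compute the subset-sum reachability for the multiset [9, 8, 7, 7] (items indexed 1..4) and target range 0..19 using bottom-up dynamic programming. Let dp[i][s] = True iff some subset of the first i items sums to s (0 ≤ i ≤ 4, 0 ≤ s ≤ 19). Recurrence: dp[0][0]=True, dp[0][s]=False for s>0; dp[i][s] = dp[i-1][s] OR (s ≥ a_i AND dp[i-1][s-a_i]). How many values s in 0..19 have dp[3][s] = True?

i\s   0   1   2   3   4   5   6   7   8   9  10  11  12  13  14  15  16  17  18  19
  0   T   F   F   F   F   F   F   F   F   F   F   F   F   F   F   F   F   F   F   F
  1   T   F   F   F   F   F   F   F   F   T   F   F   F   F   F   F   F   F   F   F
  2   T   F   F   F   F   F   F   F   T   T   F   F   F   F   F   F   F   T   F   F
  3   T   F   F   F   F   F   F   T   T   T   F   F   F   F   F   T   T   T   F   F
  4   T   F   F   F   F   F   F   T   T   T   F   F   F   F   T   T   T   T   F   F

7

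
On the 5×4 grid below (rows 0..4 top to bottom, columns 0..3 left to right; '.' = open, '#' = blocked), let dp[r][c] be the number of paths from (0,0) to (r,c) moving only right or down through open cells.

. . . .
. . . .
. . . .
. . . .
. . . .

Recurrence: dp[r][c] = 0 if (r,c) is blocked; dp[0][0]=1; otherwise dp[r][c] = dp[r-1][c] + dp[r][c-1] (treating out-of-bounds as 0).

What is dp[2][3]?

r\c   0   1   2   3
  0   1   1   1   1
  1   1   2   3   4
  2   1   3   6  10
  3   1   4  10  20
  4   1   5  15  35

10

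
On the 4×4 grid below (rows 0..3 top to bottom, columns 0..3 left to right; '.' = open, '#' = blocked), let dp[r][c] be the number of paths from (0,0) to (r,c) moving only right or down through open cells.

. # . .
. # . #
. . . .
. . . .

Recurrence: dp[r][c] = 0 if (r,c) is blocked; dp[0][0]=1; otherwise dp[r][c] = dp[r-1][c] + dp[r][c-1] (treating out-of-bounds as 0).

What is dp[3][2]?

3

r\c   0   1   2   3
  0   1   0   0   0
  1   1   0   0   0
  2   1   1   1   1
  3   1   2   3   4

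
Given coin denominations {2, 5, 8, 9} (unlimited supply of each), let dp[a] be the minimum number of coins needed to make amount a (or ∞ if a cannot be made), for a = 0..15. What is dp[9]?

1

 a  0  1  2  3  4  5  6  7  8  9 10 11 12 13 14 15
dp  0  -  1  -  2  1  3  2  1  1  2  2  3  2  2  3
(- denotes ∞ / unreachable)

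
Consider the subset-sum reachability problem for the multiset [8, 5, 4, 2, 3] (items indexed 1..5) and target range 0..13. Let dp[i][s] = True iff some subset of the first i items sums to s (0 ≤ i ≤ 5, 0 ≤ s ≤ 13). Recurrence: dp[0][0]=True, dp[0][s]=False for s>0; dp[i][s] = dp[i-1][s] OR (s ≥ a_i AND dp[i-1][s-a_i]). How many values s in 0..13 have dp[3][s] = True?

7

i\s   0   1   2   3   4   5   6   7   8   9  10  11  12  13
  0   T   F   F   F   F   F   F   F   F   F   F   F   F   F
  1   T   F   F   F   F   F   F   F   T   F   F   F   F   F
  2   T   F   F   F   F   T   F   F   T   F   F   F   F   T
  3   T   F   F   F   T   T   F   F   T   T   F   F   T   T
  4   T   F   T   F   T   T   T   T   T   T   T   T   T   T
  5   T   F   T   T   T   T   T   T   T   T   T   T   T   T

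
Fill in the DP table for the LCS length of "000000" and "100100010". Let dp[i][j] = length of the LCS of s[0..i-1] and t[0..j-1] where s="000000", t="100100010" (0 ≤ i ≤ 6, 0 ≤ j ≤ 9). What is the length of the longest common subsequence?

6

   ''  1  0  0  1  0  0  0  1  0
''  0  0  0  0  0  0  0  0  0  0
 0  0  0  1  1  1  1  1  1  1  1
 0  0  0  1  2  2  2  2  2  2  2
 0  0  0  1  2  2  3  3  3  3  3
 0  0  0  1  2  2  3  4  4  4  4
 0  0  0  1  2  2  3  4  5  5  5
 0  0  0  1  2  2  3  4  5  5  6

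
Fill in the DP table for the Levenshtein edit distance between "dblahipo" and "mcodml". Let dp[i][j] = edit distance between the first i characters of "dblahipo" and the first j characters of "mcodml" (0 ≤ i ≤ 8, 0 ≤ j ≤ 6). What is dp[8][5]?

   ''  m  c  o  d  m  l
''  0  1  2  3  4  5  6
 d  1  1  2  3  3  4  5
 b  2  2  2  3  4  4  5
 l  3  3  3  3  4  5  4
 a  4  4  4  4  4  5  5
 h  5  5  5  5  5  5  6
 i  6  6  6  6  6  6  6
 p  7  7  7  7  7  7  7
 o  8  8  8  7  8  8  8

8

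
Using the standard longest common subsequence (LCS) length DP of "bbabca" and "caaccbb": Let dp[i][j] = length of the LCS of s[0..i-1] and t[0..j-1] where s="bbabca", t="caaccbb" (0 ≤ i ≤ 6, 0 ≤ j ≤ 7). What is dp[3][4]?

1

   ''  c  a  a  c  c  b  b
''  0  0  0  0  0  0  0  0
 b  0  0  0  0  0  0  1  1
 b  0  0  0  0  0  0  1  2
 a  0  0  1  1  1  1  1  2
 b  0  0  1  1  1  1  2  2
 c  0  1  1  1  2  2  2  2
 a  0  1  2  2  2  2  2  2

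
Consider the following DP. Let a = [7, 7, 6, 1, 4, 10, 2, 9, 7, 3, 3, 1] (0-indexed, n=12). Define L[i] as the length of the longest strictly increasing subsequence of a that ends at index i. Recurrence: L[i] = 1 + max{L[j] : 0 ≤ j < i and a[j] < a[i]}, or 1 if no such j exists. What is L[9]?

3

   i    0    1    2    3    4    5    6    7    8    9   10   11
a[i]    7    7    6    1    4   10    2    9    7    3    3    1
L[i]    1    1    1    1    2    3    2    3    3    3    3    1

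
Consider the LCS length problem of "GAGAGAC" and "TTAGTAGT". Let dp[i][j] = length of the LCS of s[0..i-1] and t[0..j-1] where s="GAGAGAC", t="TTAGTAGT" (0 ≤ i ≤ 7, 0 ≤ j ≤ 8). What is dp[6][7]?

   ''  T  T  A  G  T  A  G  T
''  0  0  0  0  0  0  0  0  0
 G  0  0  0  0  1  1  1  1  1
 A  0  0  0  1  1  1  2  2  2
 G  0  0  0  1  2  2  2  3  3
 A  0  0  0  1  2  2  3  3  3
 G  0  0  0  1  2  2  3  4  4
 A  0  0  0  1  2  2  3  4  4
 C  0  0  0  1  2  2  3  4  4

4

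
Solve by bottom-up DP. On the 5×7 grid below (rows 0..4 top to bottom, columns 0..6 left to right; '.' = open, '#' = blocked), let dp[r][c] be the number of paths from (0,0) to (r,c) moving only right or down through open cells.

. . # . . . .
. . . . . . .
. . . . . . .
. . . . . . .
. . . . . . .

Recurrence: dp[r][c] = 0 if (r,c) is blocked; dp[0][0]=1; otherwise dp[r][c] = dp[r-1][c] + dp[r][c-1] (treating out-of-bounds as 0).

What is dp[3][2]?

9

r\c   0   1   2   3   4   5   6
  0   1   1   0   0   0   0   0
  1   1   2   2   2   2   2   2
  2   1   3   5   7   9  11  13
  3   1   4   9  16  25  36  49
  4   1   5  14  30  55  91 140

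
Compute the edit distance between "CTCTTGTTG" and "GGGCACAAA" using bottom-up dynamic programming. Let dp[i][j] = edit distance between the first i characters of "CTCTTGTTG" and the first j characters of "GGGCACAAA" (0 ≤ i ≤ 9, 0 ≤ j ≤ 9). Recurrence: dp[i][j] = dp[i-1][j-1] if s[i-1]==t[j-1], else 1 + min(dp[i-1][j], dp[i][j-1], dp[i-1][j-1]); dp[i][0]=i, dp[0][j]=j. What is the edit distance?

9

   ''  G  G  G  C  A  C  A  A  A
''  0  1  2  3  4  5  6  7  8  9
 C  1  1  2  3  3  4  5  6  7  8
 T  2  2  2  3  4  4  5  6  7  8
 C  3  3  3  3  3  4  4  5  6  7
 T  4  4  4  4  4  4  5  5  6  7
 T  5  5  5  5  5  5  5  6  6  7
 G  6  5  5  5  6  6  6  6  7  7
 T  7  6  6  6  6  7  7  7  7  8
 T  8  7  7  7  7  7  8  8  8  8
 G  9  8  7  7  8  8  8  9  9  9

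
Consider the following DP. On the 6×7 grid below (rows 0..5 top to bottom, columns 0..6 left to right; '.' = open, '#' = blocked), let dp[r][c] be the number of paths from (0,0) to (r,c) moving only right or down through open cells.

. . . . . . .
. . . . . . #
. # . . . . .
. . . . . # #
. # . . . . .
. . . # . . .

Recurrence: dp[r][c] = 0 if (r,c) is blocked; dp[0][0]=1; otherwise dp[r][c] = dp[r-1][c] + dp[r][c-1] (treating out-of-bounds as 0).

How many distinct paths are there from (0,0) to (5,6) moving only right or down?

r\c   0   1   2   3   4   5   6
  0   1   1   1   1   1   1   1
  1   1   2   3   4   5   6   0
  2   1   0   3   7  12  18  18
  3   1   1   4  11  23   0   0
  4   1   0   4  15  38  38  38
  5   1   1   5   0  38  76 114

114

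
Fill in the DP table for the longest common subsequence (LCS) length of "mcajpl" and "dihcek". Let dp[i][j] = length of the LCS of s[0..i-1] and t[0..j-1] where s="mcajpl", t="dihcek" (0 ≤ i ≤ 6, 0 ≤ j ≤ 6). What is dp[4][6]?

1

   ''  d  i  h  c  e  k
''  0  0  0  0  0  0  0
 m  0  0  0  0  0  0  0
 c  0  0  0  0  1  1  1
 a  0  0  0  0  1  1  1
 j  0  0  0  0  1  1  1
 p  0  0  0  0  1  1  1
 l  0  0  0  0  1  1  1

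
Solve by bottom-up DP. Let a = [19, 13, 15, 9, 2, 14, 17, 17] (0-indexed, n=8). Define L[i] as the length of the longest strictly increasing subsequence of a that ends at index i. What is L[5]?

   i    0    1    2    3    4    5    6    7
a[i]   19   13   15    9    2   14   17   17
L[i]    1    1    2    1    1    2    3    3

2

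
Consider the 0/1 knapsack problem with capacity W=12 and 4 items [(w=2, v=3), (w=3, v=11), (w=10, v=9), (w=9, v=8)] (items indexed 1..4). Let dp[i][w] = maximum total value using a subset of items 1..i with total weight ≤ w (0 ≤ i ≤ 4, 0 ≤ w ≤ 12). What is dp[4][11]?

14

i\w   0   1   2   3   4   5   6   7   8   9  10  11  12
  0   0   0   0   0   0   0   0   0   0   0   0   0   0
  1   0   0   3   3   3   3   3   3   3   3   3   3   3
  2   0   0   3  11  11  14  14  14  14  14  14  14  14
  3   0   0   3  11  11  14  14  14  14  14  14  14  14
  4   0   0   3  11  11  14  14  14  14  14  14  14  19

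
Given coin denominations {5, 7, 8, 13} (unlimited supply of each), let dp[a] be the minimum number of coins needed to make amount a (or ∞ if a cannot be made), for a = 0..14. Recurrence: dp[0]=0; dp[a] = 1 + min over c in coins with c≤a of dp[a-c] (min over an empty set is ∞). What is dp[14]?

2

 a  0  1  2  3  4  5  6  7  8  9 10 11 12 13 14
dp  0  -  -  -  -  1  -  1  1  -  2  -  2  1  2
(- denotes ∞ / unreachable)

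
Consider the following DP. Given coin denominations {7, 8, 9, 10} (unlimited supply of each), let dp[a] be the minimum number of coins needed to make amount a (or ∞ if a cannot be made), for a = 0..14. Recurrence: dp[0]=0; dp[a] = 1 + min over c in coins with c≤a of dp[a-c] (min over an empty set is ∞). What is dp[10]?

1

 a  0  1  2  3  4  5  6  7  8  9 10 11 12 13 14
dp  0  -  -  -  -  -  -  1  1  1  1  -  -  -  2
(- denotes ∞ / unreachable)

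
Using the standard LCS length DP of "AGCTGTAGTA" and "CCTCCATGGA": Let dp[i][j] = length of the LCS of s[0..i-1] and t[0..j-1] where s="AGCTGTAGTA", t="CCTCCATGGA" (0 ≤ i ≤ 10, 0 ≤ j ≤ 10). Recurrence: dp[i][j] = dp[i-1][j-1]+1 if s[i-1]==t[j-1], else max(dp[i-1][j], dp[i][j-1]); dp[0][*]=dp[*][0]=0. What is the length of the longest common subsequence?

   ''  C  C  T  C  C  A  T  G  G  A
''  0  0  0  0  0  0  0  0  0  0  0
 A  0  0  0  0  0  0  1  1  1  1  1
 G  0  0  0  0  0  0  1  1  2  2  2
 C  0  1  1  1  1  1  1  1  2  2  2
 T  0  1  1  2  2  2  2  2  2  2  2
 G  0  1  1  2  2  2  2  2  3  3  3
 T  0  1  1  2  2  2  2  3  3  3  3
 A  0  1  1  2  2  2  3  3  3  3  4
 G  0  1  1  2  2  2  3  3  4  4  4
 T  0  1  1  2  2  2  3  4  4  4  4
 A  0  1  1  2  2  2  3  4  4  4  5

5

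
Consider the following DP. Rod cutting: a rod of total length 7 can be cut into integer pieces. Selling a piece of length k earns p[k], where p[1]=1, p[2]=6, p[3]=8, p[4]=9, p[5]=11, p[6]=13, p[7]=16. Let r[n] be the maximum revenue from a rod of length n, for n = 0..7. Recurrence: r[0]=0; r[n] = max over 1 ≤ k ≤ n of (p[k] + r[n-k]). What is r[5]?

   n    0    1    2    3    4    5    6    7
r[n]    0    1    6    8   12   14   18   20

14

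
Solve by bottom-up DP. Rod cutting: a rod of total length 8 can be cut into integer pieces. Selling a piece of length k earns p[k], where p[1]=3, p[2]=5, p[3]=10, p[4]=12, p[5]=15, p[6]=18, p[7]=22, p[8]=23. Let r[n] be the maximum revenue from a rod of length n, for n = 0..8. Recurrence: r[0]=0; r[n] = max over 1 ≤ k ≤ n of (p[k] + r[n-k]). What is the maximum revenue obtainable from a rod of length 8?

   n    0    1    2    3    4    5    6    7    8
r[n]    0    3    6   10   13   16   20   23   26

26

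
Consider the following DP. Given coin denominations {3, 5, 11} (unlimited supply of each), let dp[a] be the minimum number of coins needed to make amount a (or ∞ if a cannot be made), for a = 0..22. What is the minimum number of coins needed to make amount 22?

2

 a  0  1  2  3  4  5  6  7  8  9 10 11 12 13 14 15 16 17 18 19 20 21 22
dp  0  -  -  1  -  1  2  -  2  3  2  1  4  3  2  3  2  3  4  3  4  3  2
(- denotes ∞ / unreachable)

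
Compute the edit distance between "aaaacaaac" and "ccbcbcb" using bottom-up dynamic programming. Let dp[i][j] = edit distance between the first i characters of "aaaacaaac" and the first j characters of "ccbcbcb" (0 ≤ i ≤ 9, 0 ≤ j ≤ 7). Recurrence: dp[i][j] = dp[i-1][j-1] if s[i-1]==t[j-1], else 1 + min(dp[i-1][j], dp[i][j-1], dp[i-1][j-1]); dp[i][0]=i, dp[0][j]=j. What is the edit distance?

   ''  c  c  b  c  b  c  b
''  0  1  2  3  4  5  6  7
 a  1  1  2  3  4  5  6  7
 a  2  2  2  3  4  5  6  7
 a  3  3  3  3  4  5  6  7
 a  4  4  4  4  4  5  6  7
 c  5  4  4  5  4  5  5  6
 a  6  5  5  5  5  5  6  6
 a  7  6  6  6  6  6  6  7
 a  8  7  7  7  7  7  7  7
 c  9  8  7  8  7  8  7  8

8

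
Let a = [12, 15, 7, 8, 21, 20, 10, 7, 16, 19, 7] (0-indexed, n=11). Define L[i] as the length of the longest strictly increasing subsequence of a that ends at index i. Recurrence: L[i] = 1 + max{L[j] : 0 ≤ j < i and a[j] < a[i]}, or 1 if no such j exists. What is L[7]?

   i    0    1    2    3    4    5    6    7    8    9   10
a[i]   12   15    7    8   21   20   10    7   16   19    7
L[i]    1    2    1    2    3    3    3    1    4    5    1

1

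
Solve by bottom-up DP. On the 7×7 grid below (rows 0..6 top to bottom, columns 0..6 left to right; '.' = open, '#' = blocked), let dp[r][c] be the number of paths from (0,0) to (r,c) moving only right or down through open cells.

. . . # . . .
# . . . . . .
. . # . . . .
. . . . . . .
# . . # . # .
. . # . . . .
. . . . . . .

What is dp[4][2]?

r\c   0   1   2   3   4   5   6
  0   1   1   1   0   0   0   0
  1   0   1   2   2   2   2   2
  2   0   1   0   2   4   6   8
  3   0   1   1   3   7  13  21
  4   0   1   2   0   7   0  21
  5   0   1   0   0   7   7  28
  6   0   1   1   1   8  15  43

2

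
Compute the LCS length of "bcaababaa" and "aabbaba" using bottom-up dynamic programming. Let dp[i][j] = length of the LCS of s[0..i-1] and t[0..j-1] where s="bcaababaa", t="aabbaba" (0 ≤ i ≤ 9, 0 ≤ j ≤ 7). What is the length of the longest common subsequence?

6

   ''  a  a  b  b  a  b  a
''  0  0  0  0  0  0  0  0
 b  0  0  0  1  1  1  1  1
 c  0  0  0  1  1  1  1  1
 a  0  1  1  1  1  2  2  2
 a  0  1  2  2  2  2  2  3
 b  0  1  2  3  3  3  3  3
 a  0  1  2  3  3  4  4  4
 b  0  1  2  3  4  4  5  5
 a  0  1  2  3  4  5  5  6
 a  0  1  2  3  4  5  5  6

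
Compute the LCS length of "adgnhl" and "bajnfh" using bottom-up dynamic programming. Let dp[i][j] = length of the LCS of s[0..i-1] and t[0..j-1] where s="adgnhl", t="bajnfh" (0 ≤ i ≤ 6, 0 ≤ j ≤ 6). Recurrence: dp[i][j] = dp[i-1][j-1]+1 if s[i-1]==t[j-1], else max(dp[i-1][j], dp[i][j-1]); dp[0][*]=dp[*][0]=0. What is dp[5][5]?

2

   ''  b  a  j  n  f  h
''  0  0  0  0  0  0  0
 a  0  0  1  1  1  1  1
 d  0  0  1  1  1  1  1
 g  0  0  1  1  1  1  1
 n  0  0  1  1  2  2  2
 h  0  0  1  1  2  2  3
 l  0  0  1  1  2  2  3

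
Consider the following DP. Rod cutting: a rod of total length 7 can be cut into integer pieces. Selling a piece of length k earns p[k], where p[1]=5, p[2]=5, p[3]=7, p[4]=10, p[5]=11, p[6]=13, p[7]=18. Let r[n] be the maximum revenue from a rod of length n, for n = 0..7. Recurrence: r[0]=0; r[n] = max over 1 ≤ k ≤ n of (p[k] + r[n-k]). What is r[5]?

25

   n    0    1    2    3    4    5    6    7
r[n]    0    5   10   15   20   25   30   35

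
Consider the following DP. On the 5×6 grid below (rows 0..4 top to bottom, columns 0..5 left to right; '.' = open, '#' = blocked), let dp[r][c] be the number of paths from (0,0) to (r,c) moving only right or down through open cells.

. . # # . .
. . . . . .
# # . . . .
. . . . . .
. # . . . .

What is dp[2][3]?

4

r\c   0   1   2   3   4   5
  0   1   1   0   0   0   0
  1   1   2   2   2   2   2
  2   0   0   2   4   6   8
  3   0   0   2   6  12  20
  4   0   0   2   8  20  40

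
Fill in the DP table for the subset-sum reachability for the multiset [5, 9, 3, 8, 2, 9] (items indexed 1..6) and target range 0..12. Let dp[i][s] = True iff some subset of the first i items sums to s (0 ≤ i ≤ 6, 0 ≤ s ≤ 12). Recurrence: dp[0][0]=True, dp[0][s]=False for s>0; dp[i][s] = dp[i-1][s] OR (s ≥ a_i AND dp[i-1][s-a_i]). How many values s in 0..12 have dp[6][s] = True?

i\s   0   1   2   3   4   5   6   7   8   9  10  11  12
  0   T   F   F   F   F   F   F   F   F   F   F   F   F
  1   T   F   F   F   F   T   F   F   F   F   F   F   F
  2   T   F   F   F   F   T   F   F   F   T   F   F   F
  3   T   F   F   T   F   T   F   F   T   T   F   F   T
  4   T   F   F   T   F   T   F   F   T   T   F   T   T
  5   T   F   T   T   F   T   F   T   T   T   T   T   T
  6   T   F   T   T   F   T   F   T   T   T   T   T   T

10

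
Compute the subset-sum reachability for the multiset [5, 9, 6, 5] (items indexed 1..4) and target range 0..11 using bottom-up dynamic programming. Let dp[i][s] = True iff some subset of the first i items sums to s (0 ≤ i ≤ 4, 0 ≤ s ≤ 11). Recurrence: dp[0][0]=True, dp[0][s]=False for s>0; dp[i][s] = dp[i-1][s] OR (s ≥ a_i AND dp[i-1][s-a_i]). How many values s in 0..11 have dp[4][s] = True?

6

i\s   0   1   2   3   4   5   6   7   8   9  10  11
  0   T   F   F   F   F   F   F   F   F   F   F   F
  1   T   F   F   F   F   T   F   F   F   F   F   F
  2   T   F   F   F   F   T   F   F   F   T   F   F
  3   T   F   F   F   F   T   T   F   F   T   F   T
  4   T   F   F   F   F   T   T   F   F   T   T   T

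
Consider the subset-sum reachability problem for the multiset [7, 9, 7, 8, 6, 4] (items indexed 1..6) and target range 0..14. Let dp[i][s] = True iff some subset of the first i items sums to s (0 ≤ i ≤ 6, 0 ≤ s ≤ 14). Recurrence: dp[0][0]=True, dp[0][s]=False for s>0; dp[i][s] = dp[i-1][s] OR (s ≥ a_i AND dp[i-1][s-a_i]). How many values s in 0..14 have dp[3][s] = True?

i\s   0   1   2   3   4   5   6   7   8   9  10  11  12  13  14
  0   T   F   F   F   F   F   F   F   F   F   F   F   F   F   F
  1   T   F   F   F   F   F   F   T   F   F   F   F   F   F   F
  2   T   F   F   F   F   F   F   T   F   T   F   F   F   F   F
  3   T   F   F   F   F   F   F   T   F   T   F   F   F   F   T
  4   T   F   F   F   F   F   F   T   T   T   F   F   F   F   T
  5   T   F   F   F   F   F   T   T   T   T   F   F   F   T   T
  6   T   F   F   F   T   F   T   T   T   T   T   T   T   T   T

4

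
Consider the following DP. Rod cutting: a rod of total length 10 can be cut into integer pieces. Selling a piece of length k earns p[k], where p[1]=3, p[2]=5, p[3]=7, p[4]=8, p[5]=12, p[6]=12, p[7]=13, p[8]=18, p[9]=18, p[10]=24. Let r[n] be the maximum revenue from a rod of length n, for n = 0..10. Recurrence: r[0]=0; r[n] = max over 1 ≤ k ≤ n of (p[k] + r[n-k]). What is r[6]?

   n    0    1    2    3    4    5    6    7    8    9   10
r[n]    0    3    6    9   12   15   18   21   24   27   30

18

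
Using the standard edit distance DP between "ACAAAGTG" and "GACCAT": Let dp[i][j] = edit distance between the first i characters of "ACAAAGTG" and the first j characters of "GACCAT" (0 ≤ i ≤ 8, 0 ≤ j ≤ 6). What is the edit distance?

   ''  G  A  C  C  A  T
''  0  1  2  3  4  5  6
 A  1  1  1  2  3  4  5
 C  2  2  2  1  2  3  4
 A  3  3  2  2  2  2  3
 A  4  4  3  3  3  2  3
 A  5  5  4  4  4  3  3
 G  6  5  5  5  5  4  4
 T  7  6  6  6  6  5  4
 G  8  7  7  7  7  6  5

5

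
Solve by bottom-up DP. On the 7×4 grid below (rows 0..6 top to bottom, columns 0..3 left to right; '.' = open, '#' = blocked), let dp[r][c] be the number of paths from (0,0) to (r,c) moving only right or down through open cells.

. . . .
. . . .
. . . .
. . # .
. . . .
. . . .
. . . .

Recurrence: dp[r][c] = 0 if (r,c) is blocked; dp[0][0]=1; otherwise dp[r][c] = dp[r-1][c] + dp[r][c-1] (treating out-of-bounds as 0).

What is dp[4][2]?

5

r\c   0   1   2   3
  0   1   1   1   1
  1   1   2   3   4
  2   1   3   6  10
  3   1   4   0  10
  4   1   5   5  15
  5   1   6  11  26
  6   1   7  18  44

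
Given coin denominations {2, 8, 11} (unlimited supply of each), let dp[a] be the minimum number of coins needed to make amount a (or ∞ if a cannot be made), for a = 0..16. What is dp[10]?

2

 a  0  1  2  3  4  5  6  7  8  9 10 11 12 13 14 15 16
dp  0  -  1  -  2  -  3  -  1  -  2  1  3  2  4  3  2
(- denotes ∞ / unreachable)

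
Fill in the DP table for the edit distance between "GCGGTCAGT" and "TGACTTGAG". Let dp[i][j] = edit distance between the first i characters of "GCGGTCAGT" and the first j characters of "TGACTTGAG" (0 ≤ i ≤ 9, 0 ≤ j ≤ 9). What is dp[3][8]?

5

   ''  T  G  A  C  T  T  G  A  G
''  0  1  2  3  4  5  6  7  8  9
 G  1  1  1  2  3  4  5  6  7  8
 C  2  2  2  2  2  3  4  5  6  7
 G  3  3  2  3  3  3  4  4  5  6
 G  4  4  3  3  4  4  4  4  5  5
 T  5  4  4  4  4  4  4  5  5  6
 C  6  5  5  5  4  5  5  5  6  6
 A  7  6  6  5  5  5  6  6  5  6
 G  8  7  6  6  6  6  6  6  6  5
 T  9  8  7  7  7  6  6  7  7  6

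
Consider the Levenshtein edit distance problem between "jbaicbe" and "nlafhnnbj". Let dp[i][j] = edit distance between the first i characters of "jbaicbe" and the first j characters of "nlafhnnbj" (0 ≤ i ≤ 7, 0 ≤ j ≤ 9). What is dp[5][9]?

8

   ''  n  l  a  f  h  n  n  b  j
''  0  1  2  3  4  5  6  7  8  9
 j  1  1  2  3  4  5  6  7  8  8
 b  2  2  2  3  4  5  6  7  7  8
 a  3  3  3  2  3  4  5  6  7  8
 i  4  4  4  3  3  4  5  6  7  8
 c  5  5  5  4  4  4  5  6  7  8
 b  6  6  6  5  5  5  5  6  6  7
 e  7  7  7  6  6  6  6  6  7  7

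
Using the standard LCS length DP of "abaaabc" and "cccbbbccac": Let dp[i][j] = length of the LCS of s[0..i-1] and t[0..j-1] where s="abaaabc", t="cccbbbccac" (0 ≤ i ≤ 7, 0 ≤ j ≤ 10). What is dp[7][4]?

1

   ''  c  c  c  b  b  b  c  c  a  c
''  0  0  0  0  0  0  0  0  0  0  0
 a  0  0  0  0  0  0  0  0  0  1  1
 b  0  0  0  0  1  1  1  1  1  1  1
 a  0  0  0  0  1  1  1  1  1  2  2
 a  0  0  0  0  1  1  1  1  1  2  2
 a  0  0  0  0  1  1  1  1  1  2  2
 b  0  0  0  0  1  2  2  2  2  2  2
 c  0  1  1  1  1  2  2  3  3  3  3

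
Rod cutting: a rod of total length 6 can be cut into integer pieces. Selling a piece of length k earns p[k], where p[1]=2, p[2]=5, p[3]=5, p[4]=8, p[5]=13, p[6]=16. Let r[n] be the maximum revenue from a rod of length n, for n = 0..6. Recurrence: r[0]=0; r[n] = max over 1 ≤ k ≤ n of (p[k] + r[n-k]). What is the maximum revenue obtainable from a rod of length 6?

16

   n    0    1    2    3    4    5    6
r[n]    0    2    5    7   10   13   16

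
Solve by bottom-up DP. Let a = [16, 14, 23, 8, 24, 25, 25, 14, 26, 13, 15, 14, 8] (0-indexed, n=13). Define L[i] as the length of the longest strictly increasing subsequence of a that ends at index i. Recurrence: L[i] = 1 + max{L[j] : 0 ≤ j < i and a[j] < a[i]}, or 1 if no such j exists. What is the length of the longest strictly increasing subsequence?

   i    0    1    2    3    4    5    6    7    8    9   10   11   12
a[i]   16   14   23    8   24   25   25   14   26   13   15   14    8
L[i]    1    1    2    1    3    4    4    2    5    2    3    3    1

5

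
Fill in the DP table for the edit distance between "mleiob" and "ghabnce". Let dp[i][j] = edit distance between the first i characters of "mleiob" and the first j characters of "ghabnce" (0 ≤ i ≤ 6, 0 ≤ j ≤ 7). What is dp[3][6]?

6

   ''  g  h  a  b  n  c  e
''  0  1  2  3  4  5  6  7
 m  1  1  2  3  4  5  6  7
 l  2  2  2  3  4  5  6  7
 e  3  3  3  3  4  5  6  6
 i  4  4  4  4  4  5  6  7
 o  5  5  5  5  5  5  6  7
 b  6  6  6  6  5  6  6  7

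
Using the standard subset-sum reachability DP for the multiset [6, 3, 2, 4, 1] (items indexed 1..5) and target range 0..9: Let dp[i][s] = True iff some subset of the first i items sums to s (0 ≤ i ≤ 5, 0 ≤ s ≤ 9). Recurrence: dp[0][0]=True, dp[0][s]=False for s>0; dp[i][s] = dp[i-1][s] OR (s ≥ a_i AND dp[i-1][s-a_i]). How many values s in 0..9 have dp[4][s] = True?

9

i\s   0   1   2   3   4   5   6   7   8   9
  0   T   F   F   F   F   F   F   F   F   F
  1   T   F   F   F   F   F   T   F   F   F
  2   T   F   F   T   F   F   T   F   F   T
  3   T   F   T   T   F   T   T   F   T   T
  4   T   F   T   T   T   T   T   T   T   T
  5   T   T   T   T   T   T   T   T   T   T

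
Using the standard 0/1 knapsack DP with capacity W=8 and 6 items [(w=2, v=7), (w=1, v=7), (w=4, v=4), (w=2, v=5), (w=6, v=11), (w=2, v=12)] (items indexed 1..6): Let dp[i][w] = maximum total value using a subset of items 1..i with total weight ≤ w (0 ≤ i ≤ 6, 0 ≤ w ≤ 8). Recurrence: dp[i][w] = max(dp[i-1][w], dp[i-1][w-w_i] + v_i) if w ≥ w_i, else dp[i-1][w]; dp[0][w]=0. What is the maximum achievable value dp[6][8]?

i\w   0   1   2   3   4   5   6   7   8
  0   0   0   0   0   0   0   0   0   0
  1   0   0   7   7   7   7   7   7   7
  2   0   7   7  14  14  14  14  14  14
  3   0   7   7  14  14  14  14  18  18
  4   0   7   7  14  14  19  19  19  19
  5   0   7   7  14  14  19  19  19  19
  6   0   7  12  19  19  26  26  31  31

31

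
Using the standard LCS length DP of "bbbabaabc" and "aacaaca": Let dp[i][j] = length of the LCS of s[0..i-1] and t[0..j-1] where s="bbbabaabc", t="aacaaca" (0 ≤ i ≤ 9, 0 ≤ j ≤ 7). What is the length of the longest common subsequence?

   ''  a  a  c  a  a  c  a
''  0  0  0  0  0  0  0  0
 b  0  0  0  0  0  0  0  0
 b  0  0  0  0  0  0  0  0
 b  0  0  0  0  0  0  0  0
 a  0  1  1  1  1  1  1  1
 b  0  1  1  1  1  1  1  1
 a  0  1  2  2  2  2  2  2
 a  0  1  2  2  3  3  3  3
 b  0  1  2  2  3  3  3  3
 c  0  1  2  3  3  3  4  4

4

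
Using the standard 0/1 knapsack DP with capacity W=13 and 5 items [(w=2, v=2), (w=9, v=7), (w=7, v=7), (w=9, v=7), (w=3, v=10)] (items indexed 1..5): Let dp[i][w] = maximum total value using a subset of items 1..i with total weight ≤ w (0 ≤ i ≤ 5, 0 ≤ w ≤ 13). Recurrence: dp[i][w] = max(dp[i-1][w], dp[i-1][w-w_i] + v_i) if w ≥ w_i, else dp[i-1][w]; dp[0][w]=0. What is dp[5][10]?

i\w   0   1   2   3   4   5   6   7   8   9  10  11  12  13
  0   0   0   0   0   0   0   0   0   0   0   0   0   0   0
  1   0   0   2   2   2   2   2   2   2   2   2   2   2   2
  2   0   0   2   2   2   2   2   2   2   7   7   9   9   9
  3   0   0   2   2   2   2   2   7   7   9   9   9   9   9
  4   0   0   2   2   2   2   2   7   7   9   9   9   9   9
  5   0   0   2  10  10  12  12  12  12  12  17  17  19  19

17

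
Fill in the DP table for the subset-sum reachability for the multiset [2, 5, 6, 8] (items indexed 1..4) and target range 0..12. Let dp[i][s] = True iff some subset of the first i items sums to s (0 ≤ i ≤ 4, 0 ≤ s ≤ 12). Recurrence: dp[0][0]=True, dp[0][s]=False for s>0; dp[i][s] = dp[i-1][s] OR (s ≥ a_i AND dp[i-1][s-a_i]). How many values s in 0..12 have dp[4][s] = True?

8

i\s   0   1   2   3   4   5   6   7   8   9  10  11  12
  0   T   F   F   F   F   F   F   F   F   F   F   F   F
  1   T   F   T   F   F   F   F   F   F   F   F   F   F
  2   T   F   T   F   F   T   F   T   F   F   F   F   F
  3   T   F   T   F   F   T   T   T   T   F   F   T   F
  4   T   F   T   F   F   T   T   T   T   F   T   T   F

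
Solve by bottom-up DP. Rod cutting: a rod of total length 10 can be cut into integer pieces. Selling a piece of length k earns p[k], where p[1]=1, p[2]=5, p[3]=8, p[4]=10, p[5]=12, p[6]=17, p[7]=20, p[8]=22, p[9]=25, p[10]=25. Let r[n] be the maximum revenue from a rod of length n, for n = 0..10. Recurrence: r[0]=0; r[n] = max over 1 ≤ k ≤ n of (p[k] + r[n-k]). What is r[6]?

17

   n    0    1    2    3    4    5    6    7    8    9   10
r[n]    0    1    5    8   10   13   17   20   22   25   28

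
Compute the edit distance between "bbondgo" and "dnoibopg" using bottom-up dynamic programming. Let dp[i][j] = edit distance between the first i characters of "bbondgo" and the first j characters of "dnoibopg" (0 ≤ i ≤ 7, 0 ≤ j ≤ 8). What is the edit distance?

7

   ''  d  n  o  i  b  o  p  g
''  0  1  2  3  4  5  6  7  8
 b  1  1  2  3  4  4  5  6  7
 b  2  2  2  3  4  4  5  6  7
 o  3  3  3  2  3  4  4  5  6
 n  4  4  3  3  3  4  5  5  6
 d  5  4  4  4  4  4  5  6  6
 g  6  5  5  5  5  5  5  6  6
 o  7  6  6  5  6  6  5  6  7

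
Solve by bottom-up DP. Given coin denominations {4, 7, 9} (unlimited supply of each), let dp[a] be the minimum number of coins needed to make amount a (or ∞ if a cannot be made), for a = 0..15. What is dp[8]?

2

 a  0  1  2  3  4  5  6  7  8  9 10 11 12 13 14 15
dp  0  -  -  -  1  -  -  1  2  1  -  2  3  2  2  3
(- denotes ∞ / unreachable)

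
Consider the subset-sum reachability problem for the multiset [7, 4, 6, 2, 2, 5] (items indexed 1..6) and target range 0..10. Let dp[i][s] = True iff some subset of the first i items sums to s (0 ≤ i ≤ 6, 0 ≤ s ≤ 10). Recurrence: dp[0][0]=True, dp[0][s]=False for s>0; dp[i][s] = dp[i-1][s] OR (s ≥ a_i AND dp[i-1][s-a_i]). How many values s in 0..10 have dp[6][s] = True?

9

i\s   0   1   2   3   4   5   6   7   8   9  10
  0   T   F   F   F   F   F   F   F   F   F   F
  1   T   F   F   F   F   F   F   T   F   F   F
  2   T   F   F   F   T   F   F   T   F   F   F
  3   T   F   F   F   T   F   T   T   F   F   T
  4   T   F   T   F   T   F   T   T   T   T   T
  5   T   F   T   F   T   F   T   T   T   T   T
  6   T   F   T   F   T   T   T   T   T   T   T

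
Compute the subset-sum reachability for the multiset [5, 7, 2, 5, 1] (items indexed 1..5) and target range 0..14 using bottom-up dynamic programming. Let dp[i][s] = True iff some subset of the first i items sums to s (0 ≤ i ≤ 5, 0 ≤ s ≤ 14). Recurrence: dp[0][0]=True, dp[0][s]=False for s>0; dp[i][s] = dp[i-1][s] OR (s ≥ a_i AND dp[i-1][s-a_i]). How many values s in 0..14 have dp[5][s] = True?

14

i\s   0   1   2   3   4   5   6   7   8   9  10  11  12  13  14
  0   T   F   F   F   F   F   F   F   F   F   F   F   F   F   F
  1   T   F   F   F   F   T   F   F   F   F   F   F   F   F   F
  2   T   F   F   F   F   T   F   T   F   F   F   F   T   F   F
  3   T   F   T   F   F   T   F   T   F   T   F   F   T   F   T
  4   T   F   T   F   F   T   F   T   F   T   T   F   T   F   T
  5   T   T   T   T   F   T   T   T   T   T   T   T   T   T   T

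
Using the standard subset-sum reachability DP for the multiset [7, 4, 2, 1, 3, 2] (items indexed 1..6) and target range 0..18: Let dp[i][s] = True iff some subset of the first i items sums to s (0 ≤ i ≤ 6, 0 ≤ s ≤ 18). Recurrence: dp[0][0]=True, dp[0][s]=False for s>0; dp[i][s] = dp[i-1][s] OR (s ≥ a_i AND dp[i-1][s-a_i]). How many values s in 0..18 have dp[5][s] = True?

18

i\s   0   1   2   3   4   5   6   7   8   9  10  11  12  13  14  15  16  17  18
  0   T   F   F   F   F   F   F   F   F   F   F   F   F   F   F   F   F   F   F
  1   T   F   F   F   F   F   F   T   F   F   F   F   F   F   F   F   F   F   F
  2   T   F   F   F   T   F   F   T   F   F   F   T   F   F   F   F   F   F   F
  3   T   F   T   F   T   F   T   T   F   T   F   T   F   T   F   F   F   F   F
  4   T   T   T   T   T   T   T   T   T   T   T   T   T   T   T   F   F   F   F
  5   T   T   T   T   T   T   T   T   T   T   T   T   T   T   T   T   T   T   F
  6   T   T   T   T   T   T   T   T   T   T   T   T   T   T   T   T   T   T   T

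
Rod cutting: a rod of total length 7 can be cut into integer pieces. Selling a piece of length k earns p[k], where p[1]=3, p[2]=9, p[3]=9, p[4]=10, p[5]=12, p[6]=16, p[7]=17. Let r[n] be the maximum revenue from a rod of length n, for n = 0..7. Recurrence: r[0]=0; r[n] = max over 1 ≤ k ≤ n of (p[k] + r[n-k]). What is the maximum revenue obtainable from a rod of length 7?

   n    0    1    2    3    4    5    6    7
r[n]    0    3    9   12   18   21   27   30

30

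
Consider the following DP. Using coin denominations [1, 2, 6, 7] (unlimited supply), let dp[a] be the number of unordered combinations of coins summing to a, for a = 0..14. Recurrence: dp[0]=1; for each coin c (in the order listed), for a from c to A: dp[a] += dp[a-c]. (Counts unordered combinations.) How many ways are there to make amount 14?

after  coin     0     1     2     3     4     5     6     7     8     9    10    11    12    13    14
          1     1     1     1     1     1     1     1     1     1     1     1     1     1     1     1
          2     1     1     2     2     3     3     4     4     5     5     6     6     7     7     8
          6     1     1     2     2     3     3     5     5     7     7     9     9    12    12    15
          7     1     1     2     2     3     3     5     6     8     9    11    12    15    17    21

21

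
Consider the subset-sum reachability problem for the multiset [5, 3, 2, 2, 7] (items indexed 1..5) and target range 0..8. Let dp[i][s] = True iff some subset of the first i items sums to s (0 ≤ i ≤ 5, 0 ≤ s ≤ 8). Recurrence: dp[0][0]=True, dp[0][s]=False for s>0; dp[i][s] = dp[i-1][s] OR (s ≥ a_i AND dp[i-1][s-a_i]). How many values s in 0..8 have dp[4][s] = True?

7

i\s   0   1   2   3   4   5   6   7   8
  0   T   F   F   F   F   F   F   F   F
  1   T   F   F   F   F   T   F   F   F
  2   T   F   F   T   F   T   F   F   T
  3   T   F   T   T   F   T   F   T   T
  4   T   F   T   T   T   T   F   T   T
  5   T   F   T   T   T   T   F   T   T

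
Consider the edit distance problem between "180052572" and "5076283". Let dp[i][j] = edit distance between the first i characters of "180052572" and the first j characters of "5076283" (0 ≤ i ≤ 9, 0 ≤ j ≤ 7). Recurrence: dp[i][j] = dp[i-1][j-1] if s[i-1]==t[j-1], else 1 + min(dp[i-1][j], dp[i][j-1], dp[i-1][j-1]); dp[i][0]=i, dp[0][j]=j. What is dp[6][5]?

4

   ''  5  0  7  6  2  8  3
''  0  1  2  3  4  5  6  7
 1  1  1  2  3  4  5  6  7
 8  2  2  2  3  4  5  5  6
 0  3  3  2  3  4  5  6  6
 0  4  4  3  3  4  5  6  7
 5  5  4  4  4  4  5  6  7
 2  6  5  5  5  5  4  5  6
 5  7  6  6  6  6  5  5  6
 7  8  7  7  6  7  6  6  6
 2  9  8  8  7  7  7  7  7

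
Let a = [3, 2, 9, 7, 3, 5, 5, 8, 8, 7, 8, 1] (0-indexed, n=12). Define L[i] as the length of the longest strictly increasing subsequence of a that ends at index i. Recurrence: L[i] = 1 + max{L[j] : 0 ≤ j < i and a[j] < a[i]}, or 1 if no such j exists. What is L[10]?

5

   i    0    1    2    3    4    5    6    7    8    9   10   11
a[i]    3    2    9    7    3    5    5    8    8    7    8    1
L[i]    1    1    2    2    2    3    3    4    4    4    5    1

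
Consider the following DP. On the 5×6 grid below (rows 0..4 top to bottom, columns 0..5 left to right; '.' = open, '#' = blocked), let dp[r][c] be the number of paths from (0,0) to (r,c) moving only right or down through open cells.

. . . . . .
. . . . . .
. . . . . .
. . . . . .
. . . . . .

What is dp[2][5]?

21

r\c   0   1   2   3   4   5
  0   1   1   1   1   1   1
  1   1   2   3   4   5   6
  2   1   3   6  10  15  21
  3   1   4  10  20  35  56
  4   1   5  15  35  70 126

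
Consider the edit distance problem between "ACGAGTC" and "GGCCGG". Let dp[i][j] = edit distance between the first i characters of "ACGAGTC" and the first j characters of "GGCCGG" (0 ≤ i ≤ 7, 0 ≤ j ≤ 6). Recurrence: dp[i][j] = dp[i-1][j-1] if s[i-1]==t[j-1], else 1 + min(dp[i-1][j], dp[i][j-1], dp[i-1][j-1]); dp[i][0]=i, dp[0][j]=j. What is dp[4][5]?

4

   ''  G  G  C  C  G  G
''  0  1  2  3  4  5  6
 A  1  1  2  3  4  5  6
 C  2  2  2  2  3  4  5
 G  3  2  2  3  3  3  4
 A  4  3  3  3  4  4  4
 G  5  4  3  4  4  4  4
 T  6  5  4  4  5  5  5
 C  7  6  5  4  4  5  6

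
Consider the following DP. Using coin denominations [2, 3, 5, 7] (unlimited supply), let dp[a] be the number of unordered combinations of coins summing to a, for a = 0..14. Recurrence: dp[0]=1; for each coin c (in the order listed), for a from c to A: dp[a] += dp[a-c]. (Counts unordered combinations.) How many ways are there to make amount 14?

9

after  coin     0     1     2     3     4     5     6     7     8     9    10    11    12    13    14
          2     1     0     1     0     1     0     1     0     1     0     1     0     1     0     1
          3     1     0     1     1     1     1     2     1     2     2     2     2     3     2     3
          5     1     0     1     1     1     2     2     2     3     3     4     4     5     5     6
          7     1     0     1     1     1     2     2     3     3     4     5     5     7     7     9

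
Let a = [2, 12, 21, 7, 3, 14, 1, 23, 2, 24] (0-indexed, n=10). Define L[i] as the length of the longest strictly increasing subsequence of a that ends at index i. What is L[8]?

   i    0    1    2    3    4    5    6    7    8    9
a[i]    2   12   21    7    3   14    1   23    2   24
L[i]    1    2    3    2    2    3    1    4    2    5

2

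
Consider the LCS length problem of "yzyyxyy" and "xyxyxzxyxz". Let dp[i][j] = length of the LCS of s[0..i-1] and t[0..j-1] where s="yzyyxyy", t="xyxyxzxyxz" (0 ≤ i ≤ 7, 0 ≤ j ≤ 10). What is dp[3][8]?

3

   ''  x  y  x  y  x  z  x  y  x  z
''  0  0  0  0  0  0  0  0  0  0  0
 y  0  0  1  1  1  1  1  1  1  1  1
 z  0  0  1  1  1  1  2  2  2  2  2
 y  0  0  1  1  2  2  2  2  3  3  3
 y  0  0  1  1  2  2  2  2  3  3  3
 x  0  1  1  2  2  3  3  3  3  4  4
 y  0  1  2  2  3  3  3  3  4  4  4
 y  0  1  2  2  3  3  3  3  4  4  4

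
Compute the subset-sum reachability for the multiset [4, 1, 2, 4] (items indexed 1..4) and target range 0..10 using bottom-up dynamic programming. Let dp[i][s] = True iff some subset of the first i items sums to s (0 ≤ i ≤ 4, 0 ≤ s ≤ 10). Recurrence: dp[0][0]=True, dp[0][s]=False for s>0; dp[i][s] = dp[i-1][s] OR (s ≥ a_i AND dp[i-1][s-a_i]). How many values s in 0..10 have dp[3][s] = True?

i\s   0   1   2   3   4   5   6   7   8   9  10
  0   T   F   F   F   F   F   F   F   F   F   F
  1   T   F   F   F   T   F   F   F   F   F   F
  2   T   T   F   F   T   T   F   F   F   F   F
  3   T   T   T   T   T   T   T   T   F   F   F
  4   T   T   T   T   T   T   T   T   T   T   T

8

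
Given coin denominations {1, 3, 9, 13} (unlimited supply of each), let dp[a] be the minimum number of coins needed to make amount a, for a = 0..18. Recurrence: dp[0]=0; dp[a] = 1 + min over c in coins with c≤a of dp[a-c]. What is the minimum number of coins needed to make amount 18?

 a  0  1  2  3  4  5  6  7  8  9 10 11 12 13 14 15 16 17 18
dp  0  1  2  1  2  3  2  3  4  1  2  3  2  1  2  3  2  3  2

2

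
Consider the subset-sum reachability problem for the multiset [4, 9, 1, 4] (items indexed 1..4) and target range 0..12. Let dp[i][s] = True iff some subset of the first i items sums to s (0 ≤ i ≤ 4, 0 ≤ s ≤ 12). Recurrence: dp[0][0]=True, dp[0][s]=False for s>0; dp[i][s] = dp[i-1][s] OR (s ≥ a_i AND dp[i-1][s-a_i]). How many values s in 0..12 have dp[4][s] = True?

i\s   0   1   2   3   4   5   6   7   8   9  10  11  12
  0   T   F   F   F   F   F   F   F   F   F   F   F   F
  1   T   F   F   F   T   F   F   F   F   F   F   F   F
  2   T   F   F   F   T   F   F   F   F   T   F   F   F
  3   T   T   F   F   T   T   F   F   F   T   T   F   F
  4   T   T   F   F   T   T   F   F   T   T   T   F   F

7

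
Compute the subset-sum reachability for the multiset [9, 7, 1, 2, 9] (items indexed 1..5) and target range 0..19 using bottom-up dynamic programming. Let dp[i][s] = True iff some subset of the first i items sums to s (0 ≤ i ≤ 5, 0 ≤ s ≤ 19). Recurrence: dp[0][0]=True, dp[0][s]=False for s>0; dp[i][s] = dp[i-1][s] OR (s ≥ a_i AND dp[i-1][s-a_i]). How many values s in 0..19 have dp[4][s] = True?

i\s   0   1   2   3   4   5   6   7   8   9  10  11  12  13  14  15  16  17  18  19
  0   T   F   F   F   F   F   F   F   F   F   F   F   F   F   F   F   F   F   F   F
  1   T   F   F   F   F   F   F   F   F   T   F   F   F   F   F   F   F   F   F   F
  2   T   F   F   F   F   F   F   T   F   T   F   F   F   F   F   F   T   F   F   F
  3   T   T   F   F   F   F   F   T   T   T   T   F   F   F   F   F   T   T   F   F
  4   T   T   T   T   F   F   F   T   T   T   T   T   T   F   F   F   T   T   T   T
  5   T   T   T   T   F   F   F   T   T   T   T   T   T   F   F   F   T   T   T   T

14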